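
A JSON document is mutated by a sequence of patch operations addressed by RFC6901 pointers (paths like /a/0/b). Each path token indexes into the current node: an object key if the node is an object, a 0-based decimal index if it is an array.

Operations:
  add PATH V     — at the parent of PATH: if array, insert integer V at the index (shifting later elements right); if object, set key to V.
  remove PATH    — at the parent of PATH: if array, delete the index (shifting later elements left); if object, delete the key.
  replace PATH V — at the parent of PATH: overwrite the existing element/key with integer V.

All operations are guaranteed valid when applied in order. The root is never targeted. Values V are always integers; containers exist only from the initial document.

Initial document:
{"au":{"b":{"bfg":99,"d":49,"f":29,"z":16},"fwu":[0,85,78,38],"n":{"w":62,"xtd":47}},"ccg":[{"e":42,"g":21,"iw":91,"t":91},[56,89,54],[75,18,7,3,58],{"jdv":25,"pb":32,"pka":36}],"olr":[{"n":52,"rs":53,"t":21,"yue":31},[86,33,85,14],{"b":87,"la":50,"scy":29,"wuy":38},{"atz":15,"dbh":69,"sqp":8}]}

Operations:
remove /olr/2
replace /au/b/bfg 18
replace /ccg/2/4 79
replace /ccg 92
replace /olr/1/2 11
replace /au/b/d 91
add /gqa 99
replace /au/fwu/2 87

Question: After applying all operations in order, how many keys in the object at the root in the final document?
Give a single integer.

After op 1 (remove /olr/2): {"au":{"b":{"bfg":99,"d":49,"f":29,"z":16},"fwu":[0,85,78,38],"n":{"w":62,"xtd":47}},"ccg":[{"e":42,"g":21,"iw":91,"t":91},[56,89,54],[75,18,7,3,58],{"jdv":25,"pb":32,"pka":36}],"olr":[{"n":52,"rs":53,"t":21,"yue":31},[86,33,85,14],{"atz":15,"dbh":69,"sqp":8}]}
After op 2 (replace /au/b/bfg 18): {"au":{"b":{"bfg":18,"d":49,"f":29,"z":16},"fwu":[0,85,78,38],"n":{"w":62,"xtd":47}},"ccg":[{"e":42,"g":21,"iw":91,"t":91},[56,89,54],[75,18,7,3,58],{"jdv":25,"pb":32,"pka":36}],"olr":[{"n":52,"rs":53,"t":21,"yue":31},[86,33,85,14],{"atz":15,"dbh":69,"sqp":8}]}
After op 3 (replace /ccg/2/4 79): {"au":{"b":{"bfg":18,"d":49,"f":29,"z":16},"fwu":[0,85,78,38],"n":{"w":62,"xtd":47}},"ccg":[{"e":42,"g":21,"iw":91,"t":91},[56,89,54],[75,18,7,3,79],{"jdv":25,"pb":32,"pka":36}],"olr":[{"n":52,"rs":53,"t":21,"yue":31},[86,33,85,14],{"atz":15,"dbh":69,"sqp":8}]}
After op 4 (replace /ccg 92): {"au":{"b":{"bfg":18,"d":49,"f":29,"z":16},"fwu":[0,85,78,38],"n":{"w":62,"xtd":47}},"ccg":92,"olr":[{"n":52,"rs":53,"t":21,"yue":31},[86,33,85,14],{"atz":15,"dbh":69,"sqp":8}]}
After op 5 (replace /olr/1/2 11): {"au":{"b":{"bfg":18,"d":49,"f":29,"z":16},"fwu":[0,85,78,38],"n":{"w":62,"xtd":47}},"ccg":92,"olr":[{"n":52,"rs":53,"t":21,"yue":31},[86,33,11,14],{"atz":15,"dbh":69,"sqp":8}]}
After op 6 (replace /au/b/d 91): {"au":{"b":{"bfg":18,"d":91,"f":29,"z":16},"fwu":[0,85,78,38],"n":{"w":62,"xtd":47}},"ccg":92,"olr":[{"n":52,"rs":53,"t":21,"yue":31},[86,33,11,14],{"atz":15,"dbh":69,"sqp":8}]}
After op 7 (add /gqa 99): {"au":{"b":{"bfg":18,"d":91,"f":29,"z":16},"fwu":[0,85,78,38],"n":{"w":62,"xtd":47}},"ccg":92,"gqa":99,"olr":[{"n":52,"rs":53,"t":21,"yue":31},[86,33,11,14],{"atz":15,"dbh":69,"sqp":8}]}
After op 8 (replace /au/fwu/2 87): {"au":{"b":{"bfg":18,"d":91,"f":29,"z":16},"fwu":[0,85,87,38],"n":{"w":62,"xtd":47}},"ccg":92,"gqa":99,"olr":[{"n":52,"rs":53,"t":21,"yue":31},[86,33,11,14],{"atz":15,"dbh":69,"sqp":8}]}
Size at the root: 4

Answer: 4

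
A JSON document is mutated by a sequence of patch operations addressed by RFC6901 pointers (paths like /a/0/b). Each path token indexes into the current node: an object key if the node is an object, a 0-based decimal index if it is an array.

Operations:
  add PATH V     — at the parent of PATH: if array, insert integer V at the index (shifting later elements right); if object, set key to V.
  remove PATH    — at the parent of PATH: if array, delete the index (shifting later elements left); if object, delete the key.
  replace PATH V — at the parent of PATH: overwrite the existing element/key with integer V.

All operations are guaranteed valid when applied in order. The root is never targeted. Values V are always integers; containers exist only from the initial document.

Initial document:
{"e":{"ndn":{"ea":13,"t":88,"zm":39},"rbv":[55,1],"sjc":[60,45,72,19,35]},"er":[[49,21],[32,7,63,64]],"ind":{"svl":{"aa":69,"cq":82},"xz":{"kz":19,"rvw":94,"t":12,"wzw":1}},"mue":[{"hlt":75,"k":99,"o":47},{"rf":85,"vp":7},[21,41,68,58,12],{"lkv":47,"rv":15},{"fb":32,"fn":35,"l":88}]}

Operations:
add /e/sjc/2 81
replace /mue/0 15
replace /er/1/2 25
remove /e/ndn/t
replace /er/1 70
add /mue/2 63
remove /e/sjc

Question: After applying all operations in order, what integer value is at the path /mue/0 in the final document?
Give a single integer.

Answer: 15

Derivation:
After op 1 (add /e/sjc/2 81): {"e":{"ndn":{"ea":13,"t":88,"zm":39},"rbv":[55,1],"sjc":[60,45,81,72,19,35]},"er":[[49,21],[32,7,63,64]],"ind":{"svl":{"aa":69,"cq":82},"xz":{"kz":19,"rvw":94,"t":12,"wzw":1}},"mue":[{"hlt":75,"k":99,"o":47},{"rf":85,"vp":7},[21,41,68,58,12],{"lkv":47,"rv":15},{"fb":32,"fn":35,"l":88}]}
After op 2 (replace /mue/0 15): {"e":{"ndn":{"ea":13,"t":88,"zm":39},"rbv":[55,1],"sjc":[60,45,81,72,19,35]},"er":[[49,21],[32,7,63,64]],"ind":{"svl":{"aa":69,"cq":82},"xz":{"kz":19,"rvw":94,"t":12,"wzw":1}},"mue":[15,{"rf":85,"vp":7},[21,41,68,58,12],{"lkv":47,"rv":15},{"fb":32,"fn":35,"l":88}]}
After op 3 (replace /er/1/2 25): {"e":{"ndn":{"ea":13,"t":88,"zm":39},"rbv":[55,1],"sjc":[60,45,81,72,19,35]},"er":[[49,21],[32,7,25,64]],"ind":{"svl":{"aa":69,"cq":82},"xz":{"kz":19,"rvw":94,"t":12,"wzw":1}},"mue":[15,{"rf":85,"vp":7},[21,41,68,58,12],{"lkv":47,"rv":15},{"fb":32,"fn":35,"l":88}]}
After op 4 (remove /e/ndn/t): {"e":{"ndn":{"ea":13,"zm":39},"rbv":[55,1],"sjc":[60,45,81,72,19,35]},"er":[[49,21],[32,7,25,64]],"ind":{"svl":{"aa":69,"cq":82},"xz":{"kz":19,"rvw":94,"t":12,"wzw":1}},"mue":[15,{"rf":85,"vp":7},[21,41,68,58,12],{"lkv":47,"rv":15},{"fb":32,"fn":35,"l":88}]}
After op 5 (replace /er/1 70): {"e":{"ndn":{"ea":13,"zm":39},"rbv":[55,1],"sjc":[60,45,81,72,19,35]},"er":[[49,21],70],"ind":{"svl":{"aa":69,"cq":82},"xz":{"kz":19,"rvw":94,"t":12,"wzw":1}},"mue":[15,{"rf":85,"vp":7},[21,41,68,58,12],{"lkv":47,"rv":15},{"fb":32,"fn":35,"l":88}]}
After op 6 (add /mue/2 63): {"e":{"ndn":{"ea":13,"zm":39},"rbv":[55,1],"sjc":[60,45,81,72,19,35]},"er":[[49,21],70],"ind":{"svl":{"aa":69,"cq":82},"xz":{"kz":19,"rvw":94,"t":12,"wzw":1}},"mue":[15,{"rf":85,"vp":7},63,[21,41,68,58,12],{"lkv":47,"rv":15},{"fb":32,"fn":35,"l":88}]}
After op 7 (remove /e/sjc): {"e":{"ndn":{"ea":13,"zm":39},"rbv":[55,1]},"er":[[49,21],70],"ind":{"svl":{"aa":69,"cq":82},"xz":{"kz":19,"rvw":94,"t":12,"wzw":1}},"mue":[15,{"rf":85,"vp":7},63,[21,41,68,58,12],{"lkv":47,"rv":15},{"fb":32,"fn":35,"l":88}]}
Value at /mue/0: 15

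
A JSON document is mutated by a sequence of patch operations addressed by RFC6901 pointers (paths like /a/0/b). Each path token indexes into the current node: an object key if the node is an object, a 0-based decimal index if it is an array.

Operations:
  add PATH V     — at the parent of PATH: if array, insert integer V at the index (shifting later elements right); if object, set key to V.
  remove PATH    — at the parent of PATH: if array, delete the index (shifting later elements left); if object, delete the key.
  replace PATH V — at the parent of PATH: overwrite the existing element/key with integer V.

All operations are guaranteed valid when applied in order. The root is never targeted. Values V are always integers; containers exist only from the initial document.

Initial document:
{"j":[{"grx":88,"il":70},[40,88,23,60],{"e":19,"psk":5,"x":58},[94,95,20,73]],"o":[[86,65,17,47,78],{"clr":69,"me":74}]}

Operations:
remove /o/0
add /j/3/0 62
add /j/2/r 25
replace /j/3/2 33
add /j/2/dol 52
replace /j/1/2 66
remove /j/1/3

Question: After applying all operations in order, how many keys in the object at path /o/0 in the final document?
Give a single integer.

After op 1 (remove /o/0): {"j":[{"grx":88,"il":70},[40,88,23,60],{"e":19,"psk":5,"x":58},[94,95,20,73]],"o":[{"clr":69,"me":74}]}
After op 2 (add /j/3/0 62): {"j":[{"grx":88,"il":70},[40,88,23,60],{"e":19,"psk":5,"x":58},[62,94,95,20,73]],"o":[{"clr":69,"me":74}]}
After op 3 (add /j/2/r 25): {"j":[{"grx":88,"il":70},[40,88,23,60],{"e":19,"psk":5,"r":25,"x":58},[62,94,95,20,73]],"o":[{"clr":69,"me":74}]}
After op 4 (replace /j/3/2 33): {"j":[{"grx":88,"il":70},[40,88,23,60],{"e":19,"psk":5,"r":25,"x":58},[62,94,33,20,73]],"o":[{"clr":69,"me":74}]}
After op 5 (add /j/2/dol 52): {"j":[{"grx":88,"il":70},[40,88,23,60],{"dol":52,"e":19,"psk":5,"r":25,"x":58},[62,94,33,20,73]],"o":[{"clr":69,"me":74}]}
After op 6 (replace /j/1/2 66): {"j":[{"grx":88,"il":70},[40,88,66,60],{"dol":52,"e":19,"psk":5,"r":25,"x":58},[62,94,33,20,73]],"o":[{"clr":69,"me":74}]}
After op 7 (remove /j/1/3): {"j":[{"grx":88,"il":70},[40,88,66],{"dol":52,"e":19,"psk":5,"r":25,"x":58},[62,94,33,20,73]],"o":[{"clr":69,"me":74}]}
Size at path /o/0: 2

Answer: 2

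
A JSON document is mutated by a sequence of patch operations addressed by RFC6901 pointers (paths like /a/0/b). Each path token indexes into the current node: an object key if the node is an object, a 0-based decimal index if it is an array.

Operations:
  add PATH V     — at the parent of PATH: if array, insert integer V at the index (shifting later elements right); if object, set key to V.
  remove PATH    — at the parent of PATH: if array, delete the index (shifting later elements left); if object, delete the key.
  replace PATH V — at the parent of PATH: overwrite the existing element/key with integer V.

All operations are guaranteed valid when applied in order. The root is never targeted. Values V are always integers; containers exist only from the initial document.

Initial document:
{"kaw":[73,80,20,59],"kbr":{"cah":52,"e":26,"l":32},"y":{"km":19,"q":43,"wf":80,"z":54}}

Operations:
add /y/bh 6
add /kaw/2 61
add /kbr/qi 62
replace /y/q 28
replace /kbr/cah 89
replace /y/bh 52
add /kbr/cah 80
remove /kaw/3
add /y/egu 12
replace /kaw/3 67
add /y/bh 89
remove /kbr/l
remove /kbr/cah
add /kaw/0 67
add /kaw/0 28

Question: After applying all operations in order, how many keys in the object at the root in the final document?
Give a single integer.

Answer: 3

Derivation:
After op 1 (add /y/bh 6): {"kaw":[73,80,20,59],"kbr":{"cah":52,"e":26,"l":32},"y":{"bh":6,"km":19,"q":43,"wf":80,"z":54}}
After op 2 (add /kaw/2 61): {"kaw":[73,80,61,20,59],"kbr":{"cah":52,"e":26,"l":32},"y":{"bh":6,"km":19,"q":43,"wf":80,"z":54}}
After op 3 (add /kbr/qi 62): {"kaw":[73,80,61,20,59],"kbr":{"cah":52,"e":26,"l":32,"qi":62},"y":{"bh":6,"km":19,"q":43,"wf":80,"z":54}}
After op 4 (replace /y/q 28): {"kaw":[73,80,61,20,59],"kbr":{"cah":52,"e":26,"l":32,"qi":62},"y":{"bh":6,"km":19,"q":28,"wf":80,"z":54}}
After op 5 (replace /kbr/cah 89): {"kaw":[73,80,61,20,59],"kbr":{"cah":89,"e":26,"l":32,"qi":62},"y":{"bh":6,"km":19,"q":28,"wf":80,"z":54}}
After op 6 (replace /y/bh 52): {"kaw":[73,80,61,20,59],"kbr":{"cah":89,"e":26,"l":32,"qi":62},"y":{"bh":52,"km":19,"q":28,"wf":80,"z":54}}
After op 7 (add /kbr/cah 80): {"kaw":[73,80,61,20,59],"kbr":{"cah":80,"e":26,"l":32,"qi":62},"y":{"bh":52,"km":19,"q":28,"wf":80,"z":54}}
After op 8 (remove /kaw/3): {"kaw":[73,80,61,59],"kbr":{"cah":80,"e":26,"l":32,"qi":62},"y":{"bh":52,"km":19,"q":28,"wf":80,"z":54}}
After op 9 (add /y/egu 12): {"kaw":[73,80,61,59],"kbr":{"cah":80,"e":26,"l":32,"qi":62},"y":{"bh":52,"egu":12,"km":19,"q":28,"wf":80,"z":54}}
After op 10 (replace /kaw/3 67): {"kaw":[73,80,61,67],"kbr":{"cah":80,"e":26,"l":32,"qi":62},"y":{"bh":52,"egu":12,"km":19,"q":28,"wf":80,"z":54}}
After op 11 (add /y/bh 89): {"kaw":[73,80,61,67],"kbr":{"cah":80,"e":26,"l":32,"qi":62},"y":{"bh":89,"egu":12,"km":19,"q":28,"wf":80,"z":54}}
After op 12 (remove /kbr/l): {"kaw":[73,80,61,67],"kbr":{"cah":80,"e":26,"qi":62},"y":{"bh":89,"egu":12,"km":19,"q":28,"wf":80,"z":54}}
After op 13 (remove /kbr/cah): {"kaw":[73,80,61,67],"kbr":{"e":26,"qi":62},"y":{"bh":89,"egu":12,"km":19,"q":28,"wf":80,"z":54}}
After op 14 (add /kaw/0 67): {"kaw":[67,73,80,61,67],"kbr":{"e":26,"qi":62},"y":{"bh":89,"egu":12,"km":19,"q":28,"wf":80,"z":54}}
After op 15 (add /kaw/0 28): {"kaw":[28,67,73,80,61,67],"kbr":{"e":26,"qi":62},"y":{"bh":89,"egu":12,"km":19,"q":28,"wf":80,"z":54}}
Size at the root: 3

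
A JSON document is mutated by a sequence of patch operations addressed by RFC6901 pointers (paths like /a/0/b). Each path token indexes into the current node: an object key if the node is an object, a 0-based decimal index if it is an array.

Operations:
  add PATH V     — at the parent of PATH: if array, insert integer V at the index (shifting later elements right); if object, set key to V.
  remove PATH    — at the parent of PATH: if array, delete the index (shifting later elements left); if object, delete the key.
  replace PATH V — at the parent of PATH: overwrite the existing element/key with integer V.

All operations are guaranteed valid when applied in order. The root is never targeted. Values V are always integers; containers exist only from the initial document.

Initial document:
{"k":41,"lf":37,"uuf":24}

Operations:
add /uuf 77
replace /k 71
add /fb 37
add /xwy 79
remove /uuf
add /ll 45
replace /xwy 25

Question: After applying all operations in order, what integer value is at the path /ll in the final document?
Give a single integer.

After op 1 (add /uuf 77): {"k":41,"lf":37,"uuf":77}
After op 2 (replace /k 71): {"k":71,"lf":37,"uuf":77}
After op 3 (add /fb 37): {"fb":37,"k":71,"lf":37,"uuf":77}
After op 4 (add /xwy 79): {"fb":37,"k":71,"lf":37,"uuf":77,"xwy":79}
After op 5 (remove /uuf): {"fb":37,"k":71,"lf":37,"xwy":79}
After op 6 (add /ll 45): {"fb":37,"k":71,"lf":37,"ll":45,"xwy":79}
After op 7 (replace /xwy 25): {"fb":37,"k":71,"lf":37,"ll":45,"xwy":25}
Value at /ll: 45

Answer: 45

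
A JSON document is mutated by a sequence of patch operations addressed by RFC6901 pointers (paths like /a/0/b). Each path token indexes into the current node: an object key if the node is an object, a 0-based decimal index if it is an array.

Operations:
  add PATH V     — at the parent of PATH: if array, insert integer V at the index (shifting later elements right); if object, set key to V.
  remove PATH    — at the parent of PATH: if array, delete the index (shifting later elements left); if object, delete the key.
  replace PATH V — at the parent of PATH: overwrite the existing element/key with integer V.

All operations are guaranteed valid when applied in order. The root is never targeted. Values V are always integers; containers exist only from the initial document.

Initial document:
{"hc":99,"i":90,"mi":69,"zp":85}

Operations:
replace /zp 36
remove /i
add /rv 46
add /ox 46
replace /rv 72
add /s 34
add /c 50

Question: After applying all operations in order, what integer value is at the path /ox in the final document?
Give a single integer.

After op 1 (replace /zp 36): {"hc":99,"i":90,"mi":69,"zp":36}
After op 2 (remove /i): {"hc":99,"mi":69,"zp":36}
After op 3 (add /rv 46): {"hc":99,"mi":69,"rv":46,"zp":36}
After op 4 (add /ox 46): {"hc":99,"mi":69,"ox":46,"rv":46,"zp":36}
After op 5 (replace /rv 72): {"hc":99,"mi":69,"ox":46,"rv":72,"zp":36}
After op 6 (add /s 34): {"hc":99,"mi":69,"ox":46,"rv":72,"s":34,"zp":36}
After op 7 (add /c 50): {"c":50,"hc":99,"mi":69,"ox":46,"rv":72,"s":34,"zp":36}
Value at /ox: 46

Answer: 46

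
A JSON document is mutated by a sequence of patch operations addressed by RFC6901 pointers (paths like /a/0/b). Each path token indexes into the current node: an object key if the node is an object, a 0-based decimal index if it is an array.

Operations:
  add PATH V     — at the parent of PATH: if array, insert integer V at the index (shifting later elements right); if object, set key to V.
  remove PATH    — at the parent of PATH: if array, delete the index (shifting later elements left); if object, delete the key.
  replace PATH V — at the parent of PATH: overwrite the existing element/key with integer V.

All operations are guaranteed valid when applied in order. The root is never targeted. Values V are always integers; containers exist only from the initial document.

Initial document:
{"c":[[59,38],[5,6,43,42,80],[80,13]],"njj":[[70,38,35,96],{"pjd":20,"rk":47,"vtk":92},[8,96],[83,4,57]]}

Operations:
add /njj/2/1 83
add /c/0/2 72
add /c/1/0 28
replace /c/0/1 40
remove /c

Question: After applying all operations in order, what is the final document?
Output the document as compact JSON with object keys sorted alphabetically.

After op 1 (add /njj/2/1 83): {"c":[[59,38],[5,6,43,42,80],[80,13]],"njj":[[70,38,35,96],{"pjd":20,"rk":47,"vtk":92},[8,83,96],[83,4,57]]}
After op 2 (add /c/0/2 72): {"c":[[59,38,72],[5,6,43,42,80],[80,13]],"njj":[[70,38,35,96],{"pjd":20,"rk":47,"vtk":92},[8,83,96],[83,4,57]]}
After op 3 (add /c/1/0 28): {"c":[[59,38,72],[28,5,6,43,42,80],[80,13]],"njj":[[70,38,35,96],{"pjd":20,"rk":47,"vtk":92},[8,83,96],[83,4,57]]}
After op 4 (replace /c/0/1 40): {"c":[[59,40,72],[28,5,6,43,42,80],[80,13]],"njj":[[70,38,35,96],{"pjd":20,"rk":47,"vtk":92},[8,83,96],[83,4,57]]}
After op 5 (remove /c): {"njj":[[70,38,35,96],{"pjd":20,"rk":47,"vtk":92},[8,83,96],[83,4,57]]}

Answer: {"njj":[[70,38,35,96],{"pjd":20,"rk":47,"vtk":92},[8,83,96],[83,4,57]]}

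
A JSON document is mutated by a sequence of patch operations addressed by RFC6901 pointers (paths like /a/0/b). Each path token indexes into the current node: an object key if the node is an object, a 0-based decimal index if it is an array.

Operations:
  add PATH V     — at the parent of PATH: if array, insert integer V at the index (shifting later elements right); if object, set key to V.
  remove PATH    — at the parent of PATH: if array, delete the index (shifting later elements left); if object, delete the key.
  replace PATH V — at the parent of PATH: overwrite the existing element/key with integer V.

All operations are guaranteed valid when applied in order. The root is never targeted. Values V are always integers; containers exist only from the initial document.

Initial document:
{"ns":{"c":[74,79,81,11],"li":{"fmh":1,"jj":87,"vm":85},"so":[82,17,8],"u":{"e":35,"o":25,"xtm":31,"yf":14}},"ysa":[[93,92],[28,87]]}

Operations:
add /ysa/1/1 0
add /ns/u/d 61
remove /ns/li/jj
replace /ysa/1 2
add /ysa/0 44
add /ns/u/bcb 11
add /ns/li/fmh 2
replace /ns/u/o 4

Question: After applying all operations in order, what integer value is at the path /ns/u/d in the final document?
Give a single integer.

Answer: 61

Derivation:
After op 1 (add /ysa/1/1 0): {"ns":{"c":[74,79,81,11],"li":{"fmh":1,"jj":87,"vm":85},"so":[82,17,8],"u":{"e":35,"o":25,"xtm":31,"yf":14}},"ysa":[[93,92],[28,0,87]]}
After op 2 (add /ns/u/d 61): {"ns":{"c":[74,79,81,11],"li":{"fmh":1,"jj":87,"vm":85},"so":[82,17,8],"u":{"d":61,"e":35,"o":25,"xtm":31,"yf":14}},"ysa":[[93,92],[28,0,87]]}
After op 3 (remove /ns/li/jj): {"ns":{"c":[74,79,81,11],"li":{"fmh":1,"vm":85},"so":[82,17,8],"u":{"d":61,"e":35,"o":25,"xtm":31,"yf":14}},"ysa":[[93,92],[28,0,87]]}
After op 4 (replace /ysa/1 2): {"ns":{"c":[74,79,81,11],"li":{"fmh":1,"vm":85},"so":[82,17,8],"u":{"d":61,"e":35,"o":25,"xtm":31,"yf":14}},"ysa":[[93,92],2]}
After op 5 (add /ysa/0 44): {"ns":{"c":[74,79,81,11],"li":{"fmh":1,"vm":85},"so":[82,17,8],"u":{"d":61,"e":35,"o":25,"xtm":31,"yf":14}},"ysa":[44,[93,92],2]}
After op 6 (add /ns/u/bcb 11): {"ns":{"c":[74,79,81,11],"li":{"fmh":1,"vm":85},"so":[82,17,8],"u":{"bcb":11,"d":61,"e":35,"o":25,"xtm":31,"yf":14}},"ysa":[44,[93,92],2]}
After op 7 (add /ns/li/fmh 2): {"ns":{"c":[74,79,81,11],"li":{"fmh":2,"vm":85},"so":[82,17,8],"u":{"bcb":11,"d":61,"e":35,"o":25,"xtm":31,"yf":14}},"ysa":[44,[93,92],2]}
After op 8 (replace /ns/u/o 4): {"ns":{"c":[74,79,81,11],"li":{"fmh":2,"vm":85},"so":[82,17,8],"u":{"bcb":11,"d":61,"e":35,"o":4,"xtm":31,"yf":14}},"ysa":[44,[93,92],2]}
Value at /ns/u/d: 61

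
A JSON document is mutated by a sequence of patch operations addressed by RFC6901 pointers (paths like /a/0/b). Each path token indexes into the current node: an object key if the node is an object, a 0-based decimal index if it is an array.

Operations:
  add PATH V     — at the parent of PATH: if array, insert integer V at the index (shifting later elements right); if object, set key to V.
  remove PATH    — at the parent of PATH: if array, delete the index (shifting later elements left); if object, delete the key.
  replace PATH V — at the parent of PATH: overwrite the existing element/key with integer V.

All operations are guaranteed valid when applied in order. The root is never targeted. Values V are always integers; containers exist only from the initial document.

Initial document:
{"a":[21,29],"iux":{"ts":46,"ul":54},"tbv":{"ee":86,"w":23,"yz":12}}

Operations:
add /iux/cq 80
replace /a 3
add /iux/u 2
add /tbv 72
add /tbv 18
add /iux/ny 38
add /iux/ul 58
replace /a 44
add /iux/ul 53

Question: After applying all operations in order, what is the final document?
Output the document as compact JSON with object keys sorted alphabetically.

Answer: {"a":44,"iux":{"cq":80,"ny":38,"ts":46,"u":2,"ul":53},"tbv":18}

Derivation:
After op 1 (add /iux/cq 80): {"a":[21,29],"iux":{"cq":80,"ts":46,"ul":54},"tbv":{"ee":86,"w":23,"yz":12}}
After op 2 (replace /a 3): {"a":3,"iux":{"cq":80,"ts":46,"ul":54},"tbv":{"ee":86,"w":23,"yz":12}}
After op 3 (add /iux/u 2): {"a":3,"iux":{"cq":80,"ts":46,"u":2,"ul":54},"tbv":{"ee":86,"w":23,"yz":12}}
After op 4 (add /tbv 72): {"a":3,"iux":{"cq":80,"ts":46,"u":2,"ul":54},"tbv":72}
After op 5 (add /tbv 18): {"a":3,"iux":{"cq":80,"ts":46,"u":2,"ul":54},"tbv":18}
After op 6 (add /iux/ny 38): {"a":3,"iux":{"cq":80,"ny":38,"ts":46,"u":2,"ul":54},"tbv":18}
After op 7 (add /iux/ul 58): {"a":3,"iux":{"cq":80,"ny":38,"ts":46,"u":2,"ul":58},"tbv":18}
After op 8 (replace /a 44): {"a":44,"iux":{"cq":80,"ny":38,"ts":46,"u":2,"ul":58},"tbv":18}
After op 9 (add /iux/ul 53): {"a":44,"iux":{"cq":80,"ny":38,"ts":46,"u":2,"ul":53},"tbv":18}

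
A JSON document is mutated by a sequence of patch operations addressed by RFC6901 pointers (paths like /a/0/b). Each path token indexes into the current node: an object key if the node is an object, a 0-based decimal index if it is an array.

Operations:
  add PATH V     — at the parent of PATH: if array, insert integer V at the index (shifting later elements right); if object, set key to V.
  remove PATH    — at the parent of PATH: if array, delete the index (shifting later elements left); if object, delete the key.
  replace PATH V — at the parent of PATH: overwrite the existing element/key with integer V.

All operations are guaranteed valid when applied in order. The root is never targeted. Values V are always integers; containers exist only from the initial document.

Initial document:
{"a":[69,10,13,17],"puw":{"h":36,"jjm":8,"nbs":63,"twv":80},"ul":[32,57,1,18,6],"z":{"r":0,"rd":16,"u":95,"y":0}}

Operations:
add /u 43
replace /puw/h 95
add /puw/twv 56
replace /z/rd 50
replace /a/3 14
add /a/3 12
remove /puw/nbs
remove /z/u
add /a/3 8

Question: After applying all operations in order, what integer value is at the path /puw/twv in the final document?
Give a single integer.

Answer: 56

Derivation:
After op 1 (add /u 43): {"a":[69,10,13,17],"puw":{"h":36,"jjm":8,"nbs":63,"twv":80},"u":43,"ul":[32,57,1,18,6],"z":{"r":0,"rd":16,"u":95,"y":0}}
After op 2 (replace /puw/h 95): {"a":[69,10,13,17],"puw":{"h":95,"jjm":8,"nbs":63,"twv":80},"u":43,"ul":[32,57,1,18,6],"z":{"r":0,"rd":16,"u":95,"y":0}}
After op 3 (add /puw/twv 56): {"a":[69,10,13,17],"puw":{"h":95,"jjm":8,"nbs":63,"twv":56},"u":43,"ul":[32,57,1,18,6],"z":{"r":0,"rd":16,"u":95,"y":0}}
After op 4 (replace /z/rd 50): {"a":[69,10,13,17],"puw":{"h":95,"jjm":8,"nbs":63,"twv":56},"u":43,"ul":[32,57,1,18,6],"z":{"r":0,"rd":50,"u":95,"y":0}}
After op 5 (replace /a/3 14): {"a":[69,10,13,14],"puw":{"h":95,"jjm":8,"nbs":63,"twv":56},"u":43,"ul":[32,57,1,18,6],"z":{"r":0,"rd":50,"u":95,"y":0}}
After op 6 (add /a/3 12): {"a":[69,10,13,12,14],"puw":{"h":95,"jjm":8,"nbs":63,"twv":56},"u":43,"ul":[32,57,1,18,6],"z":{"r":0,"rd":50,"u":95,"y":0}}
After op 7 (remove /puw/nbs): {"a":[69,10,13,12,14],"puw":{"h":95,"jjm":8,"twv":56},"u":43,"ul":[32,57,1,18,6],"z":{"r":0,"rd":50,"u":95,"y":0}}
After op 8 (remove /z/u): {"a":[69,10,13,12,14],"puw":{"h":95,"jjm":8,"twv":56},"u":43,"ul":[32,57,1,18,6],"z":{"r":0,"rd":50,"y":0}}
After op 9 (add /a/3 8): {"a":[69,10,13,8,12,14],"puw":{"h":95,"jjm":8,"twv":56},"u":43,"ul":[32,57,1,18,6],"z":{"r":0,"rd":50,"y":0}}
Value at /puw/twv: 56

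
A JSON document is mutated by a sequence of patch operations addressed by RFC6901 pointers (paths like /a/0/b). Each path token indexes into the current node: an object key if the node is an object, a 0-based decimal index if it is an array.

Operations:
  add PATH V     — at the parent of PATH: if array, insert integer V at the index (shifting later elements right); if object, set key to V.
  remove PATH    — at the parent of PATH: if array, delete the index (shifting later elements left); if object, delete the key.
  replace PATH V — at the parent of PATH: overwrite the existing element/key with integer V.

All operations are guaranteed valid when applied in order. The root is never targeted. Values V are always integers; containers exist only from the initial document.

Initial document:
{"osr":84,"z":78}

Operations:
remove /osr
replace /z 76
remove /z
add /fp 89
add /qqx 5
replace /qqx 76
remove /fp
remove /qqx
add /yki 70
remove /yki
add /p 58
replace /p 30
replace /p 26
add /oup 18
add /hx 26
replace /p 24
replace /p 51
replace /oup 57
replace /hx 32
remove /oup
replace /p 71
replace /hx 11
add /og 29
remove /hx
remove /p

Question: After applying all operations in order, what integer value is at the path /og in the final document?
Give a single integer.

After op 1 (remove /osr): {"z":78}
After op 2 (replace /z 76): {"z":76}
After op 3 (remove /z): {}
After op 4 (add /fp 89): {"fp":89}
After op 5 (add /qqx 5): {"fp":89,"qqx":5}
After op 6 (replace /qqx 76): {"fp":89,"qqx":76}
After op 7 (remove /fp): {"qqx":76}
After op 8 (remove /qqx): {}
After op 9 (add /yki 70): {"yki":70}
After op 10 (remove /yki): {}
After op 11 (add /p 58): {"p":58}
After op 12 (replace /p 30): {"p":30}
After op 13 (replace /p 26): {"p":26}
After op 14 (add /oup 18): {"oup":18,"p":26}
After op 15 (add /hx 26): {"hx":26,"oup":18,"p":26}
After op 16 (replace /p 24): {"hx":26,"oup":18,"p":24}
After op 17 (replace /p 51): {"hx":26,"oup":18,"p":51}
After op 18 (replace /oup 57): {"hx":26,"oup":57,"p":51}
After op 19 (replace /hx 32): {"hx":32,"oup":57,"p":51}
After op 20 (remove /oup): {"hx":32,"p":51}
After op 21 (replace /p 71): {"hx":32,"p":71}
After op 22 (replace /hx 11): {"hx":11,"p":71}
After op 23 (add /og 29): {"hx":11,"og":29,"p":71}
After op 24 (remove /hx): {"og":29,"p":71}
After op 25 (remove /p): {"og":29}
Value at /og: 29

Answer: 29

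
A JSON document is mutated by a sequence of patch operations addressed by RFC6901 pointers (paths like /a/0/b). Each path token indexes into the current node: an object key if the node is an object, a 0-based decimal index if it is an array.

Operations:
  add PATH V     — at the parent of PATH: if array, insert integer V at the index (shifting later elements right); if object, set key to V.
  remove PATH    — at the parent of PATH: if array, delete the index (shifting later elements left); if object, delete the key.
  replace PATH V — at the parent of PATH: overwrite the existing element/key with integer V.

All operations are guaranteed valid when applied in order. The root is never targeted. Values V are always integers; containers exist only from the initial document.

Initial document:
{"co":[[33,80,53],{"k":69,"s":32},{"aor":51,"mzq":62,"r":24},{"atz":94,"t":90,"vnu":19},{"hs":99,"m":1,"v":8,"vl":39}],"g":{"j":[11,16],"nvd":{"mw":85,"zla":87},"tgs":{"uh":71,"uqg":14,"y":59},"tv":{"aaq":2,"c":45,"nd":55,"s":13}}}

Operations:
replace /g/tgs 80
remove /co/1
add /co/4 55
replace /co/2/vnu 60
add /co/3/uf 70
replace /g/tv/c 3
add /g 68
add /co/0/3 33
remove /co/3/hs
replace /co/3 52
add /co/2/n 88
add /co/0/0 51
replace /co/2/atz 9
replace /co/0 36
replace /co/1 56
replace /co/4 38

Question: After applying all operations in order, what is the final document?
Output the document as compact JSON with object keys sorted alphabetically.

After op 1 (replace /g/tgs 80): {"co":[[33,80,53],{"k":69,"s":32},{"aor":51,"mzq":62,"r":24},{"atz":94,"t":90,"vnu":19},{"hs":99,"m":1,"v":8,"vl":39}],"g":{"j":[11,16],"nvd":{"mw":85,"zla":87},"tgs":80,"tv":{"aaq":2,"c":45,"nd":55,"s":13}}}
After op 2 (remove /co/1): {"co":[[33,80,53],{"aor":51,"mzq":62,"r":24},{"atz":94,"t":90,"vnu":19},{"hs":99,"m":1,"v":8,"vl":39}],"g":{"j":[11,16],"nvd":{"mw":85,"zla":87},"tgs":80,"tv":{"aaq":2,"c":45,"nd":55,"s":13}}}
After op 3 (add /co/4 55): {"co":[[33,80,53],{"aor":51,"mzq":62,"r":24},{"atz":94,"t":90,"vnu":19},{"hs":99,"m":1,"v":8,"vl":39},55],"g":{"j":[11,16],"nvd":{"mw":85,"zla":87},"tgs":80,"tv":{"aaq":2,"c":45,"nd":55,"s":13}}}
After op 4 (replace /co/2/vnu 60): {"co":[[33,80,53],{"aor":51,"mzq":62,"r":24},{"atz":94,"t":90,"vnu":60},{"hs":99,"m":1,"v":8,"vl":39},55],"g":{"j":[11,16],"nvd":{"mw":85,"zla":87},"tgs":80,"tv":{"aaq":2,"c":45,"nd":55,"s":13}}}
After op 5 (add /co/3/uf 70): {"co":[[33,80,53],{"aor":51,"mzq":62,"r":24},{"atz":94,"t":90,"vnu":60},{"hs":99,"m":1,"uf":70,"v":8,"vl":39},55],"g":{"j":[11,16],"nvd":{"mw":85,"zla":87},"tgs":80,"tv":{"aaq":2,"c":45,"nd":55,"s":13}}}
After op 6 (replace /g/tv/c 3): {"co":[[33,80,53],{"aor":51,"mzq":62,"r":24},{"atz":94,"t":90,"vnu":60},{"hs":99,"m":1,"uf":70,"v":8,"vl":39},55],"g":{"j":[11,16],"nvd":{"mw":85,"zla":87},"tgs":80,"tv":{"aaq":2,"c":3,"nd":55,"s":13}}}
After op 7 (add /g 68): {"co":[[33,80,53],{"aor":51,"mzq":62,"r":24},{"atz":94,"t":90,"vnu":60},{"hs":99,"m":1,"uf":70,"v":8,"vl":39},55],"g":68}
After op 8 (add /co/0/3 33): {"co":[[33,80,53,33],{"aor":51,"mzq":62,"r":24},{"atz":94,"t":90,"vnu":60},{"hs":99,"m":1,"uf":70,"v":8,"vl":39},55],"g":68}
After op 9 (remove /co/3/hs): {"co":[[33,80,53,33],{"aor":51,"mzq":62,"r":24},{"atz":94,"t":90,"vnu":60},{"m":1,"uf":70,"v":8,"vl":39},55],"g":68}
After op 10 (replace /co/3 52): {"co":[[33,80,53,33],{"aor":51,"mzq":62,"r":24},{"atz":94,"t":90,"vnu":60},52,55],"g":68}
After op 11 (add /co/2/n 88): {"co":[[33,80,53,33],{"aor":51,"mzq":62,"r":24},{"atz":94,"n":88,"t":90,"vnu":60},52,55],"g":68}
After op 12 (add /co/0/0 51): {"co":[[51,33,80,53,33],{"aor":51,"mzq":62,"r":24},{"atz":94,"n":88,"t":90,"vnu":60},52,55],"g":68}
After op 13 (replace /co/2/atz 9): {"co":[[51,33,80,53,33],{"aor":51,"mzq":62,"r":24},{"atz":9,"n":88,"t":90,"vnu":60},52,55],"g":68}
After op 14 (replace /co/0 36): {"co":[36,{"aor":51,"mzq":62,"r":24},{"atz":9,"n":88,"t":90,"vnu":60},52,55],"g":68}
After op 15 (replace /co/1 56): {"co":[36,56,{"atz":9,"n":88,"t":90,"vnu":60},52,55],"g":68}
After op 16 (replace /co/4 38): {"co":[36,56,{"atz":9,"n":88,"t":90,"vnu":60},52,38],"g":68}

Answer: {"co":[36,56,{"atz":9,"n":88,"t":90,"vnu":60},52,38],"g":68}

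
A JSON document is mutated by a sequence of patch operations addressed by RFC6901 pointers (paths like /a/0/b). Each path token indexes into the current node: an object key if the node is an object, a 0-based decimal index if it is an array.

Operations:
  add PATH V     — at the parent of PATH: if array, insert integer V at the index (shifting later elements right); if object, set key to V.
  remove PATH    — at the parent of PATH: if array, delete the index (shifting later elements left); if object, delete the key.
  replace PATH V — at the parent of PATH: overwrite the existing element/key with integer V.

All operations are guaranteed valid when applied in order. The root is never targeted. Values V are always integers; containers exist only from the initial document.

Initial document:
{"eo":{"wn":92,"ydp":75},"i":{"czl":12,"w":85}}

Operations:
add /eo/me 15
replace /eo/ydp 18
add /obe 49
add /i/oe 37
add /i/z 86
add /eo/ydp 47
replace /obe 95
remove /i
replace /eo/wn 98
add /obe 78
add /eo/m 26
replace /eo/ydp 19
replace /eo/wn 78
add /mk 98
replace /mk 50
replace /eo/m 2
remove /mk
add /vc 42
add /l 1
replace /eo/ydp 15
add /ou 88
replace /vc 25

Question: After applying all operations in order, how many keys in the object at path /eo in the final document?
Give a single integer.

After op 1 (add /eo/me 15): {"eo":{"me":15,"wn":92,"ydp":75},"i":{"czl":12,"w":85}}
After op 2 (replace /eo/ydp 18): {"eo":{"me":15,"wn":92,"ydp":18},"i":{"czl":12,"w":85}}
After op 3 (add /obe 49): {"eo":{"me":15,"wn":92,"ydp":18},"i":{"czl":12,"w":85},"obe":49}
After op 4 (add /i/oe 37): {"eo":{"me":15,"wn":92,"ydp":18},"i":{"czl":12,"oe":37,"w":85},"obe":49}
After op 5 (add /i/z 86): {"eo":{"me":15,"wn":92,"ydp":18},"i":{"czl":12,"oe":37,"w":85,"z":86},"obe":49}
After op 6 (add /eo/ydp 47): {"eo":{"me":15,"wn":92,"ydp":47},"i":{"czl":12,"oe":37,"w":85,"z":86},"obe":49}
After op 7 (replace /obe 95): {"eo":{"me":15,"wn":92,"ydp":47},"i":{"czl":12,"oe":37,"w":85,"z":86},"obe":95}
After op 8 (remove /i): {"eo":{"me":15,"wn":92,"ydp":47},"obe":95}
After op 9 (replace /eo/wn 98): {"eo":{"me":15,"wn":98,"ydp":47},"obe":95}
After op 10 (add /obe 78): {"eo":{"me":15,"wn":98,"ydp":47},"obe":78}
After op 11 (add /eo/m 26): {"eo":{"m":26,"me":15,"wn":98,"ydp":47},"obe":78}
After op 12 (replace /eo/ydp 19): {"eo":{"m":26,"me":15,"wn":98,"ydp":19},"obe":78}
After op 13 (replace /eo/wn 78): {"eo":{"m":26,"me":15,"wn":78,"ydp":19},"obe":78}
After op 14 (add /mk 98): {"eo":{"m":26,"me":15,"wn":78,"ydp":19},"mk":98,"obe":78}
After op 15 (replace /mk 50): {"eo":{"m":26,"me":15,"wn":78,"ydp":19},"mk":50,"obe":78}
After op 16 (replace /eo/m 2): {"eo":{"m":2,"me":15,"wn":78,"ydp":19},"mk":50,"obe":78}
After op 17 (remove /mk): {"eo":{"m":2,"me":15,"wn":78,"ydp":19},"obe":78}
After op 18 (add /vc 42): {"eo":{"m":2,"me":15,"wn":78,"ydp":19},"obe":78,"vc":42}
After op 19 (add /l 1): {"eo":{"m":2,"me":15,"wn":78,"ydp":19},"l":1,"obe":78,"vc":42}
After op 20 (replace /eo/ydp 15): {"eo":{"m":2,"me":15,"wn":78,"ydp":15},"l":1,"obe":78,"vc":42}
After op 21 (add /ou 88): {"eo":{"m":2,"me":15,"wn":78,"ydp":15},"l":1,"obe":78,"ou":88,"vc":42}
After op 22 (replace /vc 25): {"eo":{"m":2,"me":15,"wn":78,"ydp":15},"l":1,"obe":78,"ou":88,"vc":25}
Size at path /eo: 4

Answer: 4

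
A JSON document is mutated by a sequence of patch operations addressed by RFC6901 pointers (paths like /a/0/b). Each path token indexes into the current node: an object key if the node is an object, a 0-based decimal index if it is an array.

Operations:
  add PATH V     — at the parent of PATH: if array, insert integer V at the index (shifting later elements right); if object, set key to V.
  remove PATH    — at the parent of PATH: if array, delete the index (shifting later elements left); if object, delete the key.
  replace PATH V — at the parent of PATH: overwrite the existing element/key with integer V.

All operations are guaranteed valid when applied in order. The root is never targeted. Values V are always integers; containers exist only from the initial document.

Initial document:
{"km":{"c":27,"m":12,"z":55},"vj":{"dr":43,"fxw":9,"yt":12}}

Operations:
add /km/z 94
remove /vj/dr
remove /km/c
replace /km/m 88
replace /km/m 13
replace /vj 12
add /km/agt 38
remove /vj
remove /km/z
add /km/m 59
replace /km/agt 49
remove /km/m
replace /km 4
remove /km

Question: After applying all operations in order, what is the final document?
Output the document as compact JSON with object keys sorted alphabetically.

Answer: {}

Derivation:
After op 1 (add /km/z 94): {"km":{"c":27,"m":12,"z":94},"vj":{"dr":43,"fxw":9,"yt":12}}
After op 2 (remove /vj/dr): {"km":{"c":27,"m":12,"z":94},"vj":{"fxw":9,"yt":12}}
After op 3 (remove /km/c): {"km":{"m":12,"z":94},"vj":{"fxw":9,"yt":12}}
After op 4 (replace /km/m 88): {"km":{"m":88,"z":94},"vj":{"fxw":9,"yt":12}}
After op 5 (replace /km/m 13): {"km":{"m":13,"z":94},"vj":{"fxw":9,"yt":12}}
After op 6 (replace /vj 12): {"km":{"m":13,"z":94},"vj":12}
After op 7 (add /km/agt 38): {"km":{"agt":38,"m":13,"z":94},"vj":12}
After op 8 (remove /vj): {"km":{"agt":38,"m":13,"z":94}}
After op 9 (remove /km/z): {"km":{"agt":38,"m":13}}
After op 10 (add /km/m 59): {"km":{"agt":38,"m":59}}
After op 11 (replace /km/agt 49): {"km":{"agt":49,"m":59}}
After op 12 (remove /km/m): {"km":{"agt":49}}
After op 13 (replace /km 4): {"km":4}
After op 14 (remove /km): {}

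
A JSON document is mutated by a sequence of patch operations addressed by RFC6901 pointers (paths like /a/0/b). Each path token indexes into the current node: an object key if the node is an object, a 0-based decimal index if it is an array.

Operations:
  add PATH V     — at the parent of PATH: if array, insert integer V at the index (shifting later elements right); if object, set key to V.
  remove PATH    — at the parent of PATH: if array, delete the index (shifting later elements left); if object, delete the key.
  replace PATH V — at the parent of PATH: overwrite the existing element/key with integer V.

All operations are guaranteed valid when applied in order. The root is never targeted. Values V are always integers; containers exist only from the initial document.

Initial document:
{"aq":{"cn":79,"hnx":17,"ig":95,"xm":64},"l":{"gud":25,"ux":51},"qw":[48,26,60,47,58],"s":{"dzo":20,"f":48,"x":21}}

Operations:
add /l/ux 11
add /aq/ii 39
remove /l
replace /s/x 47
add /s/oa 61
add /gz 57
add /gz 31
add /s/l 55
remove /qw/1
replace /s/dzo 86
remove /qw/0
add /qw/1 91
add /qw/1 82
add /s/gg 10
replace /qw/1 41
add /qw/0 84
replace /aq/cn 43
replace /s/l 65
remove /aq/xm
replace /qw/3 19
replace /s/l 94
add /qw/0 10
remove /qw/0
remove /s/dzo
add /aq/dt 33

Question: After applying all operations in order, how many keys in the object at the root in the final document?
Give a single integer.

Answer: 4

Derivation:
After op 1 (add /l/ux 11): {"aq":{"cn":79,"hnx":17,"ig":95,"xm":64},"l":{"gud":25,"ux":11},"qw":[48,26,60,47,58],"s":{"dzo":20,"f":48,"x":21}}
After op 2 (add /aq/ii 39): {"aq":{"cn":79,"hnx":17,"ig":95,"ii":39,"xm":64},"l":{"gud":25,"ux":11},"qw":[48,26,60,47,58],"s":{"dzo":20,"f":48,"x":21}}
After op 3 (remove /l): {"aq":{"cn":79,"hnx":17,"ig":95,"ii":39,"xm":64},"qw":[48,26,60,47,58],"s":{"dzo":20,"f":48,"x":21}}
After op 4 (replace /s/x 47): {"aq":{"cn":79,"hnx":17,"ig":95,"ii":39,"xm":64},"qw":[48,26,60,47,58],"s":{"dzo":20,"f":48,"x":47}}
After op 5 (add /s/oa 61): {"aq":{"cn":79,"hnx":17,"ig":95,"ii":39,"xm":64},"qw":[48,26,60,47,58],"s":{"dzo":20,"f":48,"oa":61,"x":47}}
After op 6 (add /gz 57): {"aq":{"cn":79,"hnx":17,"ig":95,"ii":39,"xm":64},"gz":57,"qw":[48,26,60,47,58],"s":{"dzo":20,"f":48,"oa":61,"x":47}}
After op 7 (add /gz 31): {"aq":{"cn":79,"hnx":17,"ig":95,"ii":39,"xm":64},"gz":31,"qw":[48,26,60,47,58],"s":{"dzo":20,"f":48,"oa":61,"x":47}}
After op 8 (add /s/l 55): {"aq":{"cn":79,"hnx":17,"ig":95,"ii":39,"xm":64},"gz":31,"qw":[48,26,60,47,58],"s":{"dzo":20,"f":48,"l":55,"oa":61,"x":47}}
After op 9 (remove /qw/1): {"aq":{"cn":79,"hnx":17,"ig":95,"ii":39,"xm":64},"gz":31,"qw":[48,60,47,58],"s":{"dzo":20,"f":48,"l":55,"oa":61,"x":47}}
After op 10 (replace /s/dzo 86): {"aq":{"cn":79,"hnx":17,"ig":95,"ii":39,"xm":64},"gz":31,"qw":[48,60,47,58],"s":{"dzo":86,"f":48,"l":55,"oa":61,"x":47}}
After op 11 (remove /qw/0): {"aq":{"cn":79,"hnx":17,"ig":95,"ii":39,"xm":64},"gz":31,"qw":[60,47,58],"s":{"dzo":86,"f":48,"l":55,"oa":61,"x":47}}
After op 12 (add /qw/1 91): {"aq":{"cn":79,"hnx":17,"ig":95,"ii":39,"xm":64},"gz":31,"qw":[60,91,47,58],"s":{"dzo":86,"f":48,"l":55,"oa":61,"x":47}}
After op 13 (add /qw/1 82): {"aq":{"cn":79,"hnx":17,"ig":95,"ii":39,"xm":64},"gz":31,"qw":[60,82,91,47,58],"s":{"dzo":86,"f":48,"l":55,"oa":61,"x":47}}
After op 14 (add /s/gg 10): {"aq":{"cn":79,"hnx":17,"ig":95,"ii":39,"xm":64},"gz":31,"qw":[60,82,91,47,58],"s":{"dzo":86,"f":48,"gg":10,"l":55,"oa":61,"x":47}}
After op 15 (replace /qw/1 41): {"aq":{"cn":79,"hnx":17,"ig":95,"ii":39,"xm":64},"gz":31,"qw":[60,41,91,47,58],"s":{"dzo":86,"f":48,"gg":10,"l":55,"oa":61,"x":47}}
After op 16 (add /qw/0 84): {"aq":{"cn":79,"hnx":17,"ig":95,"ii":39,"xm":64},"gz":31,"qw":[84,60,41,91,47,58],"s":{"dzo":86,"f":48,"gg":10,"l":55,"oa":61,"x":47}}
After op 17 (replace /aq/cn 43): {"aq":{"cn":43,"hnx":17,"ig":95,"ii":39,"xm":64},"gz":31,"qw":[84,60,41,91,47,58],"s":{"dzo":86,"f":48,"gg":10,"l":55,"oa":61,"x":47}}
After op 18 (replace /s/l 65): {"aq":{"cn":43,"hnx":17,"ig":95,"ii":39,"xm":64},"gz":31,"qw":[84,60,41,91,47,58],"s":{"dzo":86,"f":48,"gg":10,"l":65,"oa":61,"x":47}}
After op 19 (remove /aq/xm): {"aq":{"cn":43,"hnx":17,"ig":95,"ii":39},"gz":31,"qw":[84,60,41,91,47,58],"s":{"dzo":86,"f":48,"gg":10,"l":65,"oa":61,"x":47}}
After op 20 (replace /qw/3 19): {"aq":{"cn":43,"hnx":17,"ig":95,"ii":39},"gz":31,"qw":[84,60,41,19,47,58],"s":{"dzo":86,"f":48,"gg":10,"l":65,"oa":61,"x":47}}
After op 21 (replace /s/l 94): {"aq":{"cn":43,"hnx":17,"ig":95,"ii":39},"gz":31,"qw":[84,60,41,19,47,58],"s":{"dzo":86,"f":48,"gg":10,"l":94,"oa":61,"x":47}}
After op 22 (add /qw/0 10): {"aq":{"cn":43,"hnx":17,"ig":95,"ii":39},"gz":31,"qw":[10,84,60,41,19,47,58],"s":{"dzo":86,"f":48,"gg":10,"l":94,"oa":61,"x":47}}
After op 23 (remove /qw/0): {"aq":{"cn":43,"hnx":17,"ig":95,"ii":39},"gz":31,"qw":[84,60,41,19,47,58],"s":{"dzo":86,"f":48,"gg":10,"l":94,"oa":61,"x":47}}
After op 24 (remove /s/dzo): {"aq":{"cn":43,"hnx":17,"ig":95,"ii":39},"gz":31,"qw":[84,60,41,19,47,58],"s":{"f":48,"gg":10,"l":94,"oa":61,"x":47}}
After op 25 (add /aq/dt 33): {"aq":{"cn":43,"dt":33,"hnx":17,"ig":95,"ii":39},"gz":31,"qw":[84,60,41,19,47,58],"s":{"f":48,"gg":10,"l":94,"oa":61,"x":47}}
Size at the root: 4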